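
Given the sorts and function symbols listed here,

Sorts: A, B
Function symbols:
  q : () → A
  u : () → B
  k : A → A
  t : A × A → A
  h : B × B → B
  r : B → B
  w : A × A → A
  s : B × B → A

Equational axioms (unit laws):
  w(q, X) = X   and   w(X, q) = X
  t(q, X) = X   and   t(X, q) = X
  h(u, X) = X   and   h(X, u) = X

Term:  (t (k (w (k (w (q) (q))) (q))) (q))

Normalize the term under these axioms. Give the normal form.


1. (t (k (w (k (w (q) (q))) (q))) (q))  →  (k (w (k (w (q) (q))) (q)))
2. (k (w (k (w (q) (q))) (q)))  →  (k (k (w (q) (q))))
3. (k (k (w (q) (q))))  →  (k (k (q)))

normal form = (k (k (q)))


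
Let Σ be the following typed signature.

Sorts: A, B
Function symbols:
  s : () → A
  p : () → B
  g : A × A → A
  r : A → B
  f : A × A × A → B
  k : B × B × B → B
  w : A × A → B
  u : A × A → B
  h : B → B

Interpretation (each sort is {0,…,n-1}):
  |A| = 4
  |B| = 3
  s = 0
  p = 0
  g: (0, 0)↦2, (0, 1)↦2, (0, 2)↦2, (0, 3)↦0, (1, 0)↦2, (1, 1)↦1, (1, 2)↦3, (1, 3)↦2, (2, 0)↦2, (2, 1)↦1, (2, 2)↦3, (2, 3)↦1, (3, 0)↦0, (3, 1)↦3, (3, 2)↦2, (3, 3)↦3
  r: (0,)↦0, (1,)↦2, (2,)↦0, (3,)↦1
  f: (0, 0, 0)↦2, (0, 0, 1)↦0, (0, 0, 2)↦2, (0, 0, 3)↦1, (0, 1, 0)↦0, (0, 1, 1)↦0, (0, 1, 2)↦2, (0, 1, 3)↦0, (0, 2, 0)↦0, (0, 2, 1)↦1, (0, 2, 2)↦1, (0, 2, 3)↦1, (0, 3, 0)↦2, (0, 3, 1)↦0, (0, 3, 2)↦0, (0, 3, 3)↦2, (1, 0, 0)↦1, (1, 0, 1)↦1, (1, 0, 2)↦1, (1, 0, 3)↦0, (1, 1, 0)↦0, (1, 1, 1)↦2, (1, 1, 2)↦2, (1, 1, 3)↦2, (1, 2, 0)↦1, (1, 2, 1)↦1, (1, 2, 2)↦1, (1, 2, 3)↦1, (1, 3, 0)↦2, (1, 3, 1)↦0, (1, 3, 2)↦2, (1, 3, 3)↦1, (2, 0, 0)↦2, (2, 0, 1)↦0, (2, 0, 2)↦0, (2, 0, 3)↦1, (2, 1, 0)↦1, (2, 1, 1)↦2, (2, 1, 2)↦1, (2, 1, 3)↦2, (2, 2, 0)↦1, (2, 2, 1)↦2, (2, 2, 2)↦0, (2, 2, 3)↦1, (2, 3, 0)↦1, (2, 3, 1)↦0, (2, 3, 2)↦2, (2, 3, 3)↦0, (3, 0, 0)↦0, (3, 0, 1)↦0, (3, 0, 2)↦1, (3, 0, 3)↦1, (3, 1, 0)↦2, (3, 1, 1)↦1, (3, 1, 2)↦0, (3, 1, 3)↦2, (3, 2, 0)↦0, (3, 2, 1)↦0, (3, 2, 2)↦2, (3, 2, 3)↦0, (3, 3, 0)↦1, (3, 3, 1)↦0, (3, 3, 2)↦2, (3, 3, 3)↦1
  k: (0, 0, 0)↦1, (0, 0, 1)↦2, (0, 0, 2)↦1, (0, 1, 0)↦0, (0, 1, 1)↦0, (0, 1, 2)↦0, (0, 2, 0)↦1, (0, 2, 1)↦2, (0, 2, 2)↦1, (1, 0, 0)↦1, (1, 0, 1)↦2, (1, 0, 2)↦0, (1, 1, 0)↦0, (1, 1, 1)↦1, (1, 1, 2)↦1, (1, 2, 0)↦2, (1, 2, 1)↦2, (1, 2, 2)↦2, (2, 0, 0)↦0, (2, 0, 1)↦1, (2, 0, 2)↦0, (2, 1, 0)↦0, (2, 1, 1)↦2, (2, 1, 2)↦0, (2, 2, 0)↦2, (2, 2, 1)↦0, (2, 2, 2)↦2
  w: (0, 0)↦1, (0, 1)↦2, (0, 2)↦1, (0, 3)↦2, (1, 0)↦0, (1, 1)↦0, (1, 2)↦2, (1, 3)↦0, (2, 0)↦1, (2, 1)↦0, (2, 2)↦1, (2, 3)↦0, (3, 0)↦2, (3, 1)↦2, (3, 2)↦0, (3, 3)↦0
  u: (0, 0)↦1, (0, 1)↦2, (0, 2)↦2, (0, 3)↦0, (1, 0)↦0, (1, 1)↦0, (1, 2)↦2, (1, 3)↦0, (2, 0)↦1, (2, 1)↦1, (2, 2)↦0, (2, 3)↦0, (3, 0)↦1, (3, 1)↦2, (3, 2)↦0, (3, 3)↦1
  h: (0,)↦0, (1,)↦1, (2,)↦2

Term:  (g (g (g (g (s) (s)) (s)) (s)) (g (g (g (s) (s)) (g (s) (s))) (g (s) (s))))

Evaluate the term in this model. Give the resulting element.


value = 3

  s = 0
  s = 0
  (g (s) (s)) = g(0, 0) = 2
  s = 0
  (g (g (s) (s)) (s)) = g(2, 0) = 2
  s = 0
  (g (g (g (s) (s)) (s)) (s)) = g(2, 0) = 2
  s = 0
  s = 0
  (g (s) (s)) = g(0, 0) = 2
  s = 0
  s = 0
  (g (s) (s)) = g(0, 0) = 2
  (g (g (s) (s)) (g (s) (s))) = g(2, 2) = 3
  s = 0
  s = 0
  (g (s) (s)) = g(0, 0) = 2
  (g (g (g (s) (s)) (g (s) (s))) (g (s) (s))) = g(3, 2) = 2
  (g (g (g (g (s) (s)) (s)) (s)) (g (g (g (s) (s)) (g (s) (s))) (g (s) (s)))) = g(2, 2) = 3


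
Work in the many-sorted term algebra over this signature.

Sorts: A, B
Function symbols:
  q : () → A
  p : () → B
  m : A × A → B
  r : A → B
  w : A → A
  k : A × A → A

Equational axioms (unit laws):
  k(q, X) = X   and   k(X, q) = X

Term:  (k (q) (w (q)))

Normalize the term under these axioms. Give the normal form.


1. (k (q) (w (q)))  →  (w (q))

normal form = (w (q))


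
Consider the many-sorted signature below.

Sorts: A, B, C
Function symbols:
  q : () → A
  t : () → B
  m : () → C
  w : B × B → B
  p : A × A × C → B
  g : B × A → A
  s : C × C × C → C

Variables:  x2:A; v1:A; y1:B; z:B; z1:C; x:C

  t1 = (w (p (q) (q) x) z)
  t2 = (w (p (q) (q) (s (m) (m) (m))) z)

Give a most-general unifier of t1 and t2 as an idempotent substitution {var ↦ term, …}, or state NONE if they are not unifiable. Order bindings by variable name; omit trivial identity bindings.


{x ↦ (s (m) (m) (m))}


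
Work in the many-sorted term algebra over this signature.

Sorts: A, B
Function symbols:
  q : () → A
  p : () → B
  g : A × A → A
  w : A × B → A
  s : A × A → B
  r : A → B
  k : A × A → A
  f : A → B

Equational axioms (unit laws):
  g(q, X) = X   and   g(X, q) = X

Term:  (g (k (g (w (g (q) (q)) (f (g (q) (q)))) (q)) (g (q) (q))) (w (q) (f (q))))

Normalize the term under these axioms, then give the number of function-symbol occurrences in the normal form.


1. (g (k (g (w (g (q) (q)) (f (g (q) (q)))) (q)) (g (q) (q))) (w (q) (f (q))))  →  (g (k (w (g (q) (q)) (f (g (q) (q)))) (g (q) (q))) (w (q) (f (q))))
2. (g (k (w (g (q) (q)) (f (g (q) (q)))) (g (q) (q))) (w (q) (f (q))))  →  (g (k (w (q) (f (g (q) (q)))) (g (q) (q))) (w (q) (f (q))))
3. (g (k (w (q) (f (g (q) (q)))) (g (q) (q))) (w (q) (f (q))))  →  (g (k (w (q) (f (q))) (g (q) (q))) (w (q) (f (q))))
4. (g (k (w (q) (f (q))) (g (q) (q))) (w (q) (f (q))))  →  (g (k (w (q) (f (q))) (q)) (w (q) (f (q))))
normal form: (g (k (w (q) (f (q))) (q)) (w (q) (f (q))))

size = 11


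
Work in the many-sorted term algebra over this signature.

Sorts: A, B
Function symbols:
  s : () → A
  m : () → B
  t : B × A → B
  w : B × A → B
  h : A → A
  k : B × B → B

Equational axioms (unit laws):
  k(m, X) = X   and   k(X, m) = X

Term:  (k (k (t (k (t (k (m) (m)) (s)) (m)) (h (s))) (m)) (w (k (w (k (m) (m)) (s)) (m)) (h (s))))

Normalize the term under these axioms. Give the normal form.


normal form = (k (t (t (m) (s)) (h (s))) (w (w (m) (s)) (h (s))))

1. (k (k (t (k (t (k (m) (m)) (s)) (m)) (h (s))) (m)) (w (k (w (k (m) (m)) (s)) (m)) (h (s))))  →  (k (t (k (t (k (m) (m)) (s)) (m)) (h (s))) (w (k (w (k (m) (m)) (s)) (m)) (h (s))))
2. (k (t (k (t (k (m) (m)) (s)) (m)) (h (s))) (w (k (w (k (m) (m)) (s)) (m)) (h (s))))  →  (k (t (t (k (m) (m)) (s)) (h (s))) (w (k (w (k (m) (m)) (s)) (m)) (h (s))))
3. (k (t (t (k (m) (m)) (s)) (h (s))) (w (k (w (k (m) (m)) (s)) (m)) (h (s))))  →  (k (t (t (m) (s)) (h (s))) (w (k (w (k (m) (m)) (s)) (m)) (h (s))))
4. (k (t (t (m) (s)) (h (s))) (w (k (w (k (m) (m)) (s)) (m)) (h (s))))  →  (k (t (t (m) (s)) (h (s))) (w (w (k (m) (m)) (s)) (h (s))))
5. (k (t (t (m) (s)) (h (s))) (w (w (k (m) (m)) (s)) (h (s))))  →  (k (t (t (m) (s)) (h (s))) (w (w (m) (s)) (h (s))))


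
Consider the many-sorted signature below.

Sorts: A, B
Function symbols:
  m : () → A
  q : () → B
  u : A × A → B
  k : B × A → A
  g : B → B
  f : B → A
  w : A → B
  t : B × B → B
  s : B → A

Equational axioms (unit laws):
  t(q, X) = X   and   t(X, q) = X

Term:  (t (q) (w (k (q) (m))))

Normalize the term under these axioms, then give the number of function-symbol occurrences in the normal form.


size = 4

1. (t (q) (w (k (q) (m))))  →  (w (k (q) (m)))
normal form: (w (k (q) (m)))


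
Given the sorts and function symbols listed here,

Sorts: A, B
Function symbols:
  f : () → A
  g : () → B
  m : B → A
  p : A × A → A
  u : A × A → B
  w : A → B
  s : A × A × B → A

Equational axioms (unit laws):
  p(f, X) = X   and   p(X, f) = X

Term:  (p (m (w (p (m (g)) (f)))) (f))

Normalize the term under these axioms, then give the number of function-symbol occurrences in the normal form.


size = 4

1. (p (m (w (p (m (g)) (f)))) (f))  →  (m (w (p (m (g)) (f))))
2. (m (w (p (m (g)) (f))))  →  (m (w (m (g))))
normal form: (m (w (m (g))))


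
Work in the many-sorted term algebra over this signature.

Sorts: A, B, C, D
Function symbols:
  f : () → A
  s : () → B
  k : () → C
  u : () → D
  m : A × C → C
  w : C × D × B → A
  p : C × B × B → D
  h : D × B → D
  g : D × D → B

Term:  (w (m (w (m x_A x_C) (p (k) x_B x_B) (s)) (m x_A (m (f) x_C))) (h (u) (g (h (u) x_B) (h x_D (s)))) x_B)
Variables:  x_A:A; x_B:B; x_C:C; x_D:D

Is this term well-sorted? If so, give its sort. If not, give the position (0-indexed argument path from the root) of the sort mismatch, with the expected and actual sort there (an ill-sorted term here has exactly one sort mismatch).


        x_A : A
        x_C : C
      (m x_A x_C) : C
        (k) : C
        x_B : B
        x_B : B
      (p (k) x_B x_B) : D
      (s) : B
    (w (m x_A x_C) (p (k) x_B x_B) (s)) : A
      x_A : A
        (f) : A
        x_C : C
      (m (f) x_C) : C
    (m x_A (m (f) x_C)) : C
  (m (w (m x_A x_C) (p (k) x_B x_B) (s)) (m x_A (m (f) x_C))) : C
    (u) : D
        (u) : D
        x_B : B
      (h (u) x_B) : D
        x_D : D
        (s) : B
      (h x_D (s)) : D
    (g (h (u) x_B) (h x_D (s))) : B
  (h (u) (g (h (u) x_B) (h x_D (s)))) : D
  x_B : B
(w (m (w (m x_A x_C) (p (k) x_B x_B) (s)) (m x_A (m (f) x_C))) (h (u) (g (h (u) x_B) (h x_D (s)))) x_B) : A

well-sorted; sort = A


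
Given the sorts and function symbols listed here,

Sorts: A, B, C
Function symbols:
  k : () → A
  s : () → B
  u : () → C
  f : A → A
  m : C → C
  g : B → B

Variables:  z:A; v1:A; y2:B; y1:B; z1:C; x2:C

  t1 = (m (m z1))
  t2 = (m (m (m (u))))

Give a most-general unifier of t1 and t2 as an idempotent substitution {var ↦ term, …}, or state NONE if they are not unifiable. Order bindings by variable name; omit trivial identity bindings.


{z1 ↦ (m (u))}


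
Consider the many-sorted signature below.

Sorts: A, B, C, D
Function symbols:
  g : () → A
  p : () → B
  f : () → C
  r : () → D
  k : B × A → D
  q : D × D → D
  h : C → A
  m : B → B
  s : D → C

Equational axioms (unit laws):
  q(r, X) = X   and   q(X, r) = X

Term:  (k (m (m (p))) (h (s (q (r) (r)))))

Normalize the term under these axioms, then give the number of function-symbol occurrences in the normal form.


1. (k (m (m (p))) (h (s (q (r) (r)))))  →  (k (m (m (p))) (h (s (r))))
normal form: (k (m (m (p))) (h (s (r))))

size = 7


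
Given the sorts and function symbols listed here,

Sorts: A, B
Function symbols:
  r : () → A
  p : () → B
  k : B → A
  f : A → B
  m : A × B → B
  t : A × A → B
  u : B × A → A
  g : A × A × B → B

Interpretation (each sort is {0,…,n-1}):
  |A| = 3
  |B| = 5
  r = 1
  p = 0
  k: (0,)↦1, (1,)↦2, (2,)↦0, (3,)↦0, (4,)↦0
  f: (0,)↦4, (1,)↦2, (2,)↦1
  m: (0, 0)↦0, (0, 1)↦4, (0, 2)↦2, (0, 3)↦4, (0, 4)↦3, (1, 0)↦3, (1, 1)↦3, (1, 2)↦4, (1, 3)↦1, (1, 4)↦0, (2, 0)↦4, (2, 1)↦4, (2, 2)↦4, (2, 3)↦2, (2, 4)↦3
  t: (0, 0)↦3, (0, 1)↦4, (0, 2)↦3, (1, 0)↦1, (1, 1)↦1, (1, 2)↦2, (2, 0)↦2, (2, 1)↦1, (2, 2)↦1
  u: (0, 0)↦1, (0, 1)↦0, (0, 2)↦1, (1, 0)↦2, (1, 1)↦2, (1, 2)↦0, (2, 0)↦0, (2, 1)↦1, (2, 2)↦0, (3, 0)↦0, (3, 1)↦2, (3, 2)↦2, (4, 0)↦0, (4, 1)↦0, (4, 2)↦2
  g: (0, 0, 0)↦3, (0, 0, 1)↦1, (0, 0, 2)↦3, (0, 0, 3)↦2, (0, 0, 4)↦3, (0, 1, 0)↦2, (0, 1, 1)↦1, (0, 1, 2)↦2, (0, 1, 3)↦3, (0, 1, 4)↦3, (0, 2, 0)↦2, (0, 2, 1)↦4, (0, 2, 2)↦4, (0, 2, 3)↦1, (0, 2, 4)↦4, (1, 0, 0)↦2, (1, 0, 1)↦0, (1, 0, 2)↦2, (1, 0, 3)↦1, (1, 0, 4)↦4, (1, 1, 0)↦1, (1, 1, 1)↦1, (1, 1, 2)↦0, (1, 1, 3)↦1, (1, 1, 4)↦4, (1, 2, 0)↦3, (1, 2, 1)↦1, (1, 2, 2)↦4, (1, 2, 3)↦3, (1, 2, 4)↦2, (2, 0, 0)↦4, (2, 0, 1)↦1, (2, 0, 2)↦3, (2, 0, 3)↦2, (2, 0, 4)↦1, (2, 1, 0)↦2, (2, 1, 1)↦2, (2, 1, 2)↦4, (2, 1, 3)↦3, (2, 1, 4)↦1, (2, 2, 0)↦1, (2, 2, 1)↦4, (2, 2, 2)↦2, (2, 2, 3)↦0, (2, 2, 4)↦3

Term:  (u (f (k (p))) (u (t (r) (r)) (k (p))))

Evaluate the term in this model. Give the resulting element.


  p = 0
  (k (p)) = k(0,) = 1
  (f (k (p))) = f(1,) = 2
  r = 1
  r = 1
  (t (r) (r)) = t(1, 1) = 1
  p = 0
  (k (p)) = k(0,) = 1
  (u (t (r) (r)) (k (p))) = u(1, 1) = 2
  (u (f (k (p))) (u (t (r) (r)) (k (p)))) = u(2, 2) = 0

value = 0


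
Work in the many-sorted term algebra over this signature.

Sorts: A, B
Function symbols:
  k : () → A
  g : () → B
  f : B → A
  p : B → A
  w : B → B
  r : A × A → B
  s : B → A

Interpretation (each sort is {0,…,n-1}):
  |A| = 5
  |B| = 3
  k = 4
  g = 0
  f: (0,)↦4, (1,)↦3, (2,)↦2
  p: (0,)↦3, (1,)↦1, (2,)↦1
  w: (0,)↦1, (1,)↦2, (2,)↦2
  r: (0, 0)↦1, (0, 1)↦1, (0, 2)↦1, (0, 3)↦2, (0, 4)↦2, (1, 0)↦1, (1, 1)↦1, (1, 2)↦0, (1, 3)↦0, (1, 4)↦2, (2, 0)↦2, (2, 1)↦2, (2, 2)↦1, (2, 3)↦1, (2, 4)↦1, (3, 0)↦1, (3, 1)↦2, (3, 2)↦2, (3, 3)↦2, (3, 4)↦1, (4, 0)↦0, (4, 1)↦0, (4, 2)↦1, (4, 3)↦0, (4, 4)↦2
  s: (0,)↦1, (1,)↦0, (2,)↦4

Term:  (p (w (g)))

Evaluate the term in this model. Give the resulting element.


value = 1

  g = 0
  (w (g)) = w(0,) = 1
  (p (w (g))) = p(1,) = 1


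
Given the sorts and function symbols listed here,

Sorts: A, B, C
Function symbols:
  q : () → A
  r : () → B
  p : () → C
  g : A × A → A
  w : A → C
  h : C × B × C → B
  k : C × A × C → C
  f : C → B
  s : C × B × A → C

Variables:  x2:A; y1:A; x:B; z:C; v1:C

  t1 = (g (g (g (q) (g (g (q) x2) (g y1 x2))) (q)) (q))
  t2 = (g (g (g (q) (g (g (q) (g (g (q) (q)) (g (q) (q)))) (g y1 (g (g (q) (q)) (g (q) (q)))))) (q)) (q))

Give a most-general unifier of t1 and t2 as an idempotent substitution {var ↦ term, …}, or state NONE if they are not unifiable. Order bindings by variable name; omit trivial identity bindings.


{x2 ↦ (g (g (q) (q)) (g (q) (q)))}


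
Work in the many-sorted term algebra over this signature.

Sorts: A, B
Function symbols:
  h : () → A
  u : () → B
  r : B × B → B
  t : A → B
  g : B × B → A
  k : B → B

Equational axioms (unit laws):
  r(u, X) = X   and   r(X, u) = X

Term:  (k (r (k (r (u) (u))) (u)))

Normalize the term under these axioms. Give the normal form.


1. (k (r (k (r (u) (u))) (u)))  →  (k (k (r (u) (u))))
2. (k (k (r (u) (u))))  →  (k (k (u)))

normal form = (k (k (u)))


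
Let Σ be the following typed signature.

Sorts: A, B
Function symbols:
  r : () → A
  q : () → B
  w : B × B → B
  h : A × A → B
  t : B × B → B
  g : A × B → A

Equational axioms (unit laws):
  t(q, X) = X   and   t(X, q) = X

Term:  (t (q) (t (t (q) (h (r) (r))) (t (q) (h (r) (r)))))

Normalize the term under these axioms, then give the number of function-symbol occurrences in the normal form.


size = 7

1. (t (q) (t (t (q) (h (r) (r))) (t (q) (h (r) (r)))))  →  (t (t (q) (h (r) (r))) (t (q) (h (r) (r))))
2. (t (t (q) (h (r) (r))) (t (q) (h (r) (r))))  →  (t (h (r) (r)) (t (q) (h (r) (r))))
3. (t (h (r) (r)) (t (q) (h (r) (r))))  →  (t (h (r) (r)) (h (r) (r)))
normal form: (t (h (r) (r)) (h (r) (r)))


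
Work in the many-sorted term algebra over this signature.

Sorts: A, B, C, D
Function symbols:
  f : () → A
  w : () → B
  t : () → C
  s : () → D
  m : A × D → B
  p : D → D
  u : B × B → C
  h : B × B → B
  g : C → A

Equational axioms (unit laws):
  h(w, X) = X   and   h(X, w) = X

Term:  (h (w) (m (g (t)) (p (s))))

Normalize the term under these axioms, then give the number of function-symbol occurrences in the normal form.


1. (h (w) (m (g (t)) (p (s))))  →  (m (g (t)) (p (s)))
normal form: (m (g (t)) (p (s)))

size = 5


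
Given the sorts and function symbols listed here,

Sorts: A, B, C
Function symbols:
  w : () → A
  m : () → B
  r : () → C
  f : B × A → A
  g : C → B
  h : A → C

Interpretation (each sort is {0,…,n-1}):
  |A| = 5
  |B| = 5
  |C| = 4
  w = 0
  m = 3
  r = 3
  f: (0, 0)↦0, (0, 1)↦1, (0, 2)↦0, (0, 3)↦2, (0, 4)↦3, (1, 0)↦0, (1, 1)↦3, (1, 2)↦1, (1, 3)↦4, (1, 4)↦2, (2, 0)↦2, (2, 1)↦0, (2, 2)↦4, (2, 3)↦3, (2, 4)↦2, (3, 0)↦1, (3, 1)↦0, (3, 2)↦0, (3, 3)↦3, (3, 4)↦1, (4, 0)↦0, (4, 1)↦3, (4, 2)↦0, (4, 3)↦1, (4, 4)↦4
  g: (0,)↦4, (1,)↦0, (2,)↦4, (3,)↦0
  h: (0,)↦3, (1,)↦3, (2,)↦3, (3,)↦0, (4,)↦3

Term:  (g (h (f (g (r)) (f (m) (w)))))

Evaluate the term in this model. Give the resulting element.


  r = 3
  (g (r)) = g(3,) = 0
  m = 3
  w = 0
  (f (m) (w)) = f(3, 0) = 1
  (f (g (r)) (f (m) (w))) = f(0, 1) = 1
  (h (f (g (r)) (f (m) (w)))) = h(1,) = 3
  (g (h (f (g (r)) (f (m) (w))))) = g(3,) = 0

value = 0


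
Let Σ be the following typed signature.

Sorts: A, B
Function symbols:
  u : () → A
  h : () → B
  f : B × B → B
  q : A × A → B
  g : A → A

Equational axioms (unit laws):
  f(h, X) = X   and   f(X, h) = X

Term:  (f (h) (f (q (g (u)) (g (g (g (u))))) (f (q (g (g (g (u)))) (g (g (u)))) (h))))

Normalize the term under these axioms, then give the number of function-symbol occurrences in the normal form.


1. (f (h) (f (q (g (u)) (g (g (g (u))))) (f (q (g (g (g (u)))) (g (g (u)))) (h))))  →  (f (q (g (u)) (g (g (g (u))))) (f (q (g (g (g (u)))) (g (g (u)))) (h)))
2. (f (q (g (u)) (g (g (g (u))))) (f (q (g (g (g (u)))) (g (g (u)))) (h)))  →  (f (q (g (u)) (g (g (g (u))))) (q (g (g (g (u)))) (g (g (u)))))
normal form: (f (q (g (u)) (g (g (g (u))))) (q (g (g (g (u)))) (g (g (u)))))

size = 16


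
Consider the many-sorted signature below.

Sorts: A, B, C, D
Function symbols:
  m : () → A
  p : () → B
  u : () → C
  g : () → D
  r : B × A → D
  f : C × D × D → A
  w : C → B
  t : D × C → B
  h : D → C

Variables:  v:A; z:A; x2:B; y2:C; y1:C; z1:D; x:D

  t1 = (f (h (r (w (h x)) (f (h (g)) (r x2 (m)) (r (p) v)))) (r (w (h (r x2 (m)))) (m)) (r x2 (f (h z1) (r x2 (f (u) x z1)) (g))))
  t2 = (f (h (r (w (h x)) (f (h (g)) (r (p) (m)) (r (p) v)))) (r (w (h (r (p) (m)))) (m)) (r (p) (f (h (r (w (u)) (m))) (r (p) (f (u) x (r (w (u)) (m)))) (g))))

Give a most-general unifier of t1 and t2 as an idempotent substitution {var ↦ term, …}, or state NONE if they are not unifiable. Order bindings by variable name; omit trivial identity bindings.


{x2 ↦ (p), z1 ↦ (r (w (u)) (m))}


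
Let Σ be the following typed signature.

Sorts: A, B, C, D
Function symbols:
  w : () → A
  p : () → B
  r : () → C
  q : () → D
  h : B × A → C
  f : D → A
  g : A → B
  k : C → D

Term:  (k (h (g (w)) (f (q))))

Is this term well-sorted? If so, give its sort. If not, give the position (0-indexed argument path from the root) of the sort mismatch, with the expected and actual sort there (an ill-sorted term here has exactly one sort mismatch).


      (w) : A
    (g (w)) : B
      (q) : D
    (f (q)) : A
  (h (g (w)) (f (q))) : C
(k (h (g (w)) (f (q)))) : D

well-sorted; sort = D


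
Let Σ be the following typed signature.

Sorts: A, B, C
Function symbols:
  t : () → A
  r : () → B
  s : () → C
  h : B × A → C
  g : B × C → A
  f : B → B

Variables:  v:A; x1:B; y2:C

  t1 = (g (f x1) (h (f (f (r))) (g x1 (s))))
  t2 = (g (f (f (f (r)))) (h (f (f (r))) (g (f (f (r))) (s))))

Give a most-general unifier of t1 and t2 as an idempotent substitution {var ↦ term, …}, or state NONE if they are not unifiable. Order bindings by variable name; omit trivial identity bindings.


{x1 ↦ (f (f (r)))}


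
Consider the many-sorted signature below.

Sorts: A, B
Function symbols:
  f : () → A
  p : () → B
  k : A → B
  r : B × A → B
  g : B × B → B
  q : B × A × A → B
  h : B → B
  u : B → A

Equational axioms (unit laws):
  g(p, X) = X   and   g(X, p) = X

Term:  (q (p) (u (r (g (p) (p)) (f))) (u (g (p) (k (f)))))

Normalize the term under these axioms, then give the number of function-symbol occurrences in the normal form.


size = 9

1. (q (p) (u (r (g (p) (p)) (f))) (u (g (p) (k (f)))))  →  (q (p) (u (r (p) (f))) (u (g (p) (k (f)))))
2. (q (p) (u (r (p) (f))) (u (g (p) (k (f)))))  →  (q (p) (u (r (p) (f))) (u (k (f))))
normal form: (q (p) (u (r (p) (f))) (u (k (f))))


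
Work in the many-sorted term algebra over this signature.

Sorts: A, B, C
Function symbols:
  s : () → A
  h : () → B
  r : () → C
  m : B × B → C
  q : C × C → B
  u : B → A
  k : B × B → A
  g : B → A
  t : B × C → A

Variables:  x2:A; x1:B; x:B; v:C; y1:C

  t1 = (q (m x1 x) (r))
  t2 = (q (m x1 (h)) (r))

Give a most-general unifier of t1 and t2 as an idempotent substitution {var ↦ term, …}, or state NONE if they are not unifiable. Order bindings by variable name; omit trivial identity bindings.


{x ↦ (h)}


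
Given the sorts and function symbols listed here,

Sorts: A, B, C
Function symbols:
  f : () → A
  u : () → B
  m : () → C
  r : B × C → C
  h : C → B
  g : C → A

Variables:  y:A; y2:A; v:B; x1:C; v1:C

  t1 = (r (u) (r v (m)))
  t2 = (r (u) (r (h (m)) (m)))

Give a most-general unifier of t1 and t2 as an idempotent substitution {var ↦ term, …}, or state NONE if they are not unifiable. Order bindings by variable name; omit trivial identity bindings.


{v ↦ (h (m))}


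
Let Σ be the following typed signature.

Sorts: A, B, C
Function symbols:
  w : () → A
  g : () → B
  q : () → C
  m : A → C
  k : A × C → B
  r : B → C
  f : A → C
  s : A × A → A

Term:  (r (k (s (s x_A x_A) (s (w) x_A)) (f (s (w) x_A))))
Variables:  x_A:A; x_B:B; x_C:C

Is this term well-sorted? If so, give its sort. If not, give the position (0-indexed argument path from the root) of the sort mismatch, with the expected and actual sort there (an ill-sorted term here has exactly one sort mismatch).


well-sorted; sort = C

        x_A : A
        x_A : A
      (s x_A x_A) : A
        (w) : A
        x_A : A
      (s (w) x_A) : A
    (s (s x_A x_A) (s (w) x_A)) : A
        (w) : A
        x_A : A
      (s (w) x_A) : A
    (f (s (w) x_A)) : C
  (k (s (s x_A x_A) (s (w) x_A)) (f (s (w) x_A))) : B
(r (k (s (s x_A x_A) (s (w) x_A)) (f (s (w) x_A)))) : C


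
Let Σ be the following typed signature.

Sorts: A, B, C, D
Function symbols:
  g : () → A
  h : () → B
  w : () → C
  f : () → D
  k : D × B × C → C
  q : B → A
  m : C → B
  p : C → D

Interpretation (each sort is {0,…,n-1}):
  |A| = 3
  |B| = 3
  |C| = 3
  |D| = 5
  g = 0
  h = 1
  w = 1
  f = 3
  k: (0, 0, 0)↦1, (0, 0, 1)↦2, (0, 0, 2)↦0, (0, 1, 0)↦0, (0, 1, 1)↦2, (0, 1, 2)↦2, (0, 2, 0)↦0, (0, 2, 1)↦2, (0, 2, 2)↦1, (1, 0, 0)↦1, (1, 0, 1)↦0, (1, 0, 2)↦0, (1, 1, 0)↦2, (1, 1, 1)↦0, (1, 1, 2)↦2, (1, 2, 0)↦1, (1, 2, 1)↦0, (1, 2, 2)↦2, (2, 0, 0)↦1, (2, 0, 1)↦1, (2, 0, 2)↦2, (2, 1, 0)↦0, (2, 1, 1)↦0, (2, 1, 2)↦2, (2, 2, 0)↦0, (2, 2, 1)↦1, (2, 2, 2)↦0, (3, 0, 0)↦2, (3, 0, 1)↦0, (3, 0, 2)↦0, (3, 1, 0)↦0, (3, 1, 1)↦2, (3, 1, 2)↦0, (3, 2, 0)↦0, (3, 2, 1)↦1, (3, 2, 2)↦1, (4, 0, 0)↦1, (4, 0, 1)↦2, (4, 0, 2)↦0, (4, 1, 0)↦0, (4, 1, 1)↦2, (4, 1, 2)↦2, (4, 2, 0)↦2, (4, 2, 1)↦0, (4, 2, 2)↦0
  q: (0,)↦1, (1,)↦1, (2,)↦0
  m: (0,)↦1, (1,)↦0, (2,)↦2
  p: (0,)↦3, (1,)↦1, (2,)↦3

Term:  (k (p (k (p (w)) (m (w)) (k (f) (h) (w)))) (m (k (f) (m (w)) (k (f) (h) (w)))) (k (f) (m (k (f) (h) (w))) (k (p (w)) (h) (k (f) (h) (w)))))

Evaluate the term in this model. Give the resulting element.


  w = 1
  (p (w)) = p(1,) = 1
  w = 1
  (m (w)) = m(1,) = 0
  f = 3
  h = 1
  w = 1
  (k (f) (h) (w)) = k(3, 1, 1) = 2
  (k (p (w)) (m (w)) (k (f) (h) (w))) = k(1, 0, 2) = 0
  (p (k (p (w)) (m (w)) (k (f) (h) (w)))) = p(0,) = 3
  f = 3
  w = 1
  (m (w)) = m(1,) = 0
  f = 3
  h = 1
  w = 1
  (k (f) (h) (w)) = k(3, 1, 1) = 2
  (k (f) (m (w)) (k (f) (h) (w))) = k(3, 0, 2) = 0
  (m (k (f) (m (w)) (k (f) (h) (w)))) = m(0,) = 1
  f = 3
  f = 3
  h = 1
  w = 1
  (k (f) (h) (w)) = k(3, 1, 1) = 2
  (m (k (f) (h) (w))) = m(2,) = 2
  w = 1
  (p (w)) = p(1,) = 1
  h = 1
  f = 3
  h = 1
  w = 1
  (k (f) (h) (w)) = k(3, 1, 1) = 2
  (k (p (w)) (h) (k (f) (h) (w))) = k(1, 1, 2) = 2
  (k (f) (m (k (f) (h) (w))) (k (p (w)) (h) (k (f) (h) (w)))) = k(3, 2, 2) = 1
  (k (p (k (p (w)) (m (w)) (k (f) (h) (w)))) (m (k (f) (m (w)) (k (f) (h) (w)))) (k (f) (m (k (f) (h) (w))) (k (p (w)) (h) (k (f) (h) (w))))) = k(3, 1, 1) = 2

value = 2


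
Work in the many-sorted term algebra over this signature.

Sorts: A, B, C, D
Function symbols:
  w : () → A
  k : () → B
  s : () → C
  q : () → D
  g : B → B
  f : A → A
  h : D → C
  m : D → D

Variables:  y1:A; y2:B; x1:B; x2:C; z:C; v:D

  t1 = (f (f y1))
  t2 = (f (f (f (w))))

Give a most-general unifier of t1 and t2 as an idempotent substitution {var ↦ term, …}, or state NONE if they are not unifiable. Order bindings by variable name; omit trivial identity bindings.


{y1 ↦ (f (w))}


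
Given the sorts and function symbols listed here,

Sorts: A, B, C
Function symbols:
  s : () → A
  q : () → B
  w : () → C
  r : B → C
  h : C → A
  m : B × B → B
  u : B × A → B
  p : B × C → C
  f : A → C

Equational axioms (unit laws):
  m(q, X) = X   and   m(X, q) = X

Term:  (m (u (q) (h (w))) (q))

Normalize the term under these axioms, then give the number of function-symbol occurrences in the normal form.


size = 4

1. (m (u (q) (h (w))) (q))  →  (u (q) (h (w)))
normal form: (u (q) (h (w)))


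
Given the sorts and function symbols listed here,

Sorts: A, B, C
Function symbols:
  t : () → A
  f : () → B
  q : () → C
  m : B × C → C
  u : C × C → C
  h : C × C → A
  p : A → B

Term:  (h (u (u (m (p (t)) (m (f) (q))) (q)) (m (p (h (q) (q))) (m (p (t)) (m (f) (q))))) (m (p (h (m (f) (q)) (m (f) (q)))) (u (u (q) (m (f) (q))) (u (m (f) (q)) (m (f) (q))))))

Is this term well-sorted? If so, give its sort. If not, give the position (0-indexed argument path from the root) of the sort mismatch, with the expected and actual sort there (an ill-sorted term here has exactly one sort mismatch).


          (t) : A
        (p (t)) : B
          (f) : B
          (q) : C
        (m (f) (q)) : C
      (m (p (t)) (m (f) (q))) : C
      (q) : C
    (u (m (p (t)) (m (f) (q))) (q)) : C
          (q) : C
          (q) : C
        (h (q) (q)) : A
      (p (h (q) (q))) : B
          (t) : A
        (p (t)) : B
          (f) : B
          (q) : C
        (m (f) (q)) : C
      (m (p (t)) (m (f) (q))) : C
    (m (p (h (q) (q))) (m (p (t)) (m (f) (q)))) : C
  (u (u (m (p (t)) (m (f) (q))) (q)) (m (p (h (q) (q))) (m (p (t)) (m (f) (q))))) : C
          (f) : B
          (q) : C
        (m (f) (q)) : C
          (f) : B
          (q) : C
        (m (f) (q)) : C
      (h (m (f) (q)) (m (f) (q))) : A
    (p (h (m (f) (q)) (m (f) (q)))) : B
        (q) : C
          (f) : B
          (q) : C
        (m (f) (q)) : C
      (u (q) (m (f) (q))) : C
          (f) : B
          (q) : C
        (m (f) (q)) : C
          (f) : B
          (q) : C
        (m (f) (q)) : C
      (u (m (f) (q)) (m (f) (q))) : C
    (u (u (q) (m (f) (q))) (u (m (f) (q)) (m (f) (q)))) : C
  (m (p (h (m (f) (q)) (m (f) (q)))) (u (u (q) (m (f) (q))) (u (m (f) (q)) (m (f) (q))))) : C
(h (u (u (m (p (t)) (m (f) (q))) (q)) (m (p (h (q) (q))) (m (p (t)) (m (f) (q))))) (m (p (h (m (f) (q)) (m (f) (q)))) (u (u (q) (m (f) (q))) (u (m (f) (q)) (m (f) (q)))))) : A

well-sorted; sort = A


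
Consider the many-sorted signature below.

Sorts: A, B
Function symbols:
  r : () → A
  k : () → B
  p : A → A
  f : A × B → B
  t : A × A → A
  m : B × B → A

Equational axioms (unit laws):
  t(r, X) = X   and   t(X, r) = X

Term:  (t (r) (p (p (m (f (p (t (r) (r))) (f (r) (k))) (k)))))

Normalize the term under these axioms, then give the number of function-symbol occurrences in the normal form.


size = 10

1. (t (r) (p (p (m (f (p (t (r) (r))) (f (r) (k))) (k)))))  →  (p (p (m (f (p (t (r) (r))) (f (r) (k))) (k))))
2. (p (p (m (f (p (t (r) (r))) (f (r) (k))) (k))))  →  (p (p (m (f (p (r)) (f (r) (k))) (k))))
normal form: (p (p (m (f (p (r)) (f (r) (k))) (k))))


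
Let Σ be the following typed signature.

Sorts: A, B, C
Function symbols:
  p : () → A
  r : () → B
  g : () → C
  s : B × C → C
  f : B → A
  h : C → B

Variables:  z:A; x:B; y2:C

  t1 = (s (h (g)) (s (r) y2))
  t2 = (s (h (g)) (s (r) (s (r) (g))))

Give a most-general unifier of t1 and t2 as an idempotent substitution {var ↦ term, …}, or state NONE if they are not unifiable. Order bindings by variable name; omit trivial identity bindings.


{y2 ↦ (s (r) (g))}


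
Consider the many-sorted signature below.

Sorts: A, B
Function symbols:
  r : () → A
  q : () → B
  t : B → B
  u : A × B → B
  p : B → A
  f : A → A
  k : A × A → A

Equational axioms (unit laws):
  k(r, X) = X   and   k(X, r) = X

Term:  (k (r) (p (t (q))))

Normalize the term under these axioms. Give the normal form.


normal form = (p (t (q)))

1. (k (r) (p (t (q))))  →  (p (t (q)))


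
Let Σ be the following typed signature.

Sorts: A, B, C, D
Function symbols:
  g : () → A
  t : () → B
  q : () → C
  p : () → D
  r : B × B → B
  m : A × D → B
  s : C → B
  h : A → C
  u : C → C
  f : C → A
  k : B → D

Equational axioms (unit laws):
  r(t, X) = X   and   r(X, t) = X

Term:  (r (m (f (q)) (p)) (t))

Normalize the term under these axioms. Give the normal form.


1. (r (m (f (q)) (p)) (t))  →  (m (f (q)) (p))

normal form = (m (f (q)) (p))


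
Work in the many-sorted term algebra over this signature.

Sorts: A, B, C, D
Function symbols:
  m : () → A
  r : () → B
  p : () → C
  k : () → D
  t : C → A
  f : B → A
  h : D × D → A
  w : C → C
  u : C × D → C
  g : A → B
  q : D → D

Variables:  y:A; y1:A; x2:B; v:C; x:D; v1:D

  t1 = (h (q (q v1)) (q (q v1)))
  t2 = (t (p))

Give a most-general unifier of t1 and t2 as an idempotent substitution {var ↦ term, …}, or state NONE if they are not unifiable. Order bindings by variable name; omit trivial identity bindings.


NONE (not unifiable)

head clash or occurs-check failure — not unifiable


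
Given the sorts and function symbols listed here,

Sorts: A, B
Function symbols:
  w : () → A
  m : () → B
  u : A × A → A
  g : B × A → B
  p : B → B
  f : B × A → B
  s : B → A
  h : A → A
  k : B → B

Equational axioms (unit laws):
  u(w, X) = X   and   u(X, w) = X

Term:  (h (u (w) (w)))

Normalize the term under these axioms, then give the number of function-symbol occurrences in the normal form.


1. (h (u (w) (w)))  →  (h (w))
normal form: (h (w))

size = 2


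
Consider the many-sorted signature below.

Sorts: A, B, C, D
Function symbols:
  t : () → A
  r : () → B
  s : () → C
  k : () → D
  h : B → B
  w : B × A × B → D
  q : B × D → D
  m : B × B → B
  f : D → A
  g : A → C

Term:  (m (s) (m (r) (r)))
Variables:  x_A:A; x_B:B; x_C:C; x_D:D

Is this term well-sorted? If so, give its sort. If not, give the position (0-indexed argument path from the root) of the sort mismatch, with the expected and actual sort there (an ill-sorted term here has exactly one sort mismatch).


ill-sorted at position [0]: expected B, got C

  (s) : C
    (r) : B
    (r) : B
  (m (r) (r)) : B
(m (s) (m (r) (r))) : ✗ arg 0 at [0] has sort C, expected B


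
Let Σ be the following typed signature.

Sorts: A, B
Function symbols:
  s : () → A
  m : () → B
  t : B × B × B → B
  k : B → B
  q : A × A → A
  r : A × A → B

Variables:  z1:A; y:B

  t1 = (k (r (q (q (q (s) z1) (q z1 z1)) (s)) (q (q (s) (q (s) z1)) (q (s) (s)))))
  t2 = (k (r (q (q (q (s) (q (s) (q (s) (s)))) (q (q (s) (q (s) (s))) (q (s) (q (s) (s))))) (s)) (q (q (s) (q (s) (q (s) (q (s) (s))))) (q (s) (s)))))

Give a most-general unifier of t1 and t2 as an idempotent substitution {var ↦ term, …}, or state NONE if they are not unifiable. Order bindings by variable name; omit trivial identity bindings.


{z1 ↦ (q (s) (q (s) (s)))}


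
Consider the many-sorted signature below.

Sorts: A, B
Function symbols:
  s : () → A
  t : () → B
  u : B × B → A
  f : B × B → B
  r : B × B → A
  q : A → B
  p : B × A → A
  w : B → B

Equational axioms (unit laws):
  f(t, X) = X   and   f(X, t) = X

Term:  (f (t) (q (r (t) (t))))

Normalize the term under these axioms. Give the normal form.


1. (f (t) (q (r (t) (t))))  →  (q (r (t) (t)))

normal form = (q (r (t) (t)))


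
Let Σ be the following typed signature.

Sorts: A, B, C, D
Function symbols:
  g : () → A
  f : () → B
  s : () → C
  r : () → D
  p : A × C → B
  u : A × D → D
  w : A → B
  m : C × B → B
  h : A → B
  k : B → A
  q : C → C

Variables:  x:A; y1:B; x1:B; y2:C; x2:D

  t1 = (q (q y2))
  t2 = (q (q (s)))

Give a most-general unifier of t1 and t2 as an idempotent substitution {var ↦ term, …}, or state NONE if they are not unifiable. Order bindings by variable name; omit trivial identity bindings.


{y2 ↦ (s)}


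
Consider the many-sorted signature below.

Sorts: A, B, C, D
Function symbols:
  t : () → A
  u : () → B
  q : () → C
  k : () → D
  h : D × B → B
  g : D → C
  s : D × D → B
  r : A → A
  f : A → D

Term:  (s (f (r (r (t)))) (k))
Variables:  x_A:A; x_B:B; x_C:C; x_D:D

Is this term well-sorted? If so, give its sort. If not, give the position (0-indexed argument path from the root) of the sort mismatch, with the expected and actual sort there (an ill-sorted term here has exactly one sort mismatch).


        (t) : A
      (r (t)) : A
    (r (r (t))) : A
  (f (r (r (t)))) : D
  (k) : D
(s (f (r (r (t)))) (k)) : B

well-sorted; sort = B


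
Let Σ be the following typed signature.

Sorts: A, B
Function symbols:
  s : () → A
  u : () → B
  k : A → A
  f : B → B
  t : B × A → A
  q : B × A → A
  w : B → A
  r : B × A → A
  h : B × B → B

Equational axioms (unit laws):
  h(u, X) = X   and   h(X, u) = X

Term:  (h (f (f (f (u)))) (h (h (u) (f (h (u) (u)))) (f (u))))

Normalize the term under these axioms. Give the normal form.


1. (h (f (f (f (u)))) (h (h (u) (f (h (u) (u)))) (f (u))))  →  (h (f (f (f (u)))) (h (f (h (u) (u))) (f (u))))
2. (h (f (f (f (u)))) (h (f (h (u) (u))) (f (u))))  →  (h (f (f (f (u)))) (h (f (u)) (f (u))))

normal form = (h (f (f (f (u)))) (h (f (u)) (f (u))))


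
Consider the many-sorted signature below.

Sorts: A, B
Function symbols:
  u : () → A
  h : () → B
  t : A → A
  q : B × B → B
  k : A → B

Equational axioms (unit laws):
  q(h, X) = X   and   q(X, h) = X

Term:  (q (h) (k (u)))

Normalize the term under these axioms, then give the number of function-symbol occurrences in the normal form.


1. (q (h) (k (u)))  →  (k (u))
normal form: (k (u))

size = 2


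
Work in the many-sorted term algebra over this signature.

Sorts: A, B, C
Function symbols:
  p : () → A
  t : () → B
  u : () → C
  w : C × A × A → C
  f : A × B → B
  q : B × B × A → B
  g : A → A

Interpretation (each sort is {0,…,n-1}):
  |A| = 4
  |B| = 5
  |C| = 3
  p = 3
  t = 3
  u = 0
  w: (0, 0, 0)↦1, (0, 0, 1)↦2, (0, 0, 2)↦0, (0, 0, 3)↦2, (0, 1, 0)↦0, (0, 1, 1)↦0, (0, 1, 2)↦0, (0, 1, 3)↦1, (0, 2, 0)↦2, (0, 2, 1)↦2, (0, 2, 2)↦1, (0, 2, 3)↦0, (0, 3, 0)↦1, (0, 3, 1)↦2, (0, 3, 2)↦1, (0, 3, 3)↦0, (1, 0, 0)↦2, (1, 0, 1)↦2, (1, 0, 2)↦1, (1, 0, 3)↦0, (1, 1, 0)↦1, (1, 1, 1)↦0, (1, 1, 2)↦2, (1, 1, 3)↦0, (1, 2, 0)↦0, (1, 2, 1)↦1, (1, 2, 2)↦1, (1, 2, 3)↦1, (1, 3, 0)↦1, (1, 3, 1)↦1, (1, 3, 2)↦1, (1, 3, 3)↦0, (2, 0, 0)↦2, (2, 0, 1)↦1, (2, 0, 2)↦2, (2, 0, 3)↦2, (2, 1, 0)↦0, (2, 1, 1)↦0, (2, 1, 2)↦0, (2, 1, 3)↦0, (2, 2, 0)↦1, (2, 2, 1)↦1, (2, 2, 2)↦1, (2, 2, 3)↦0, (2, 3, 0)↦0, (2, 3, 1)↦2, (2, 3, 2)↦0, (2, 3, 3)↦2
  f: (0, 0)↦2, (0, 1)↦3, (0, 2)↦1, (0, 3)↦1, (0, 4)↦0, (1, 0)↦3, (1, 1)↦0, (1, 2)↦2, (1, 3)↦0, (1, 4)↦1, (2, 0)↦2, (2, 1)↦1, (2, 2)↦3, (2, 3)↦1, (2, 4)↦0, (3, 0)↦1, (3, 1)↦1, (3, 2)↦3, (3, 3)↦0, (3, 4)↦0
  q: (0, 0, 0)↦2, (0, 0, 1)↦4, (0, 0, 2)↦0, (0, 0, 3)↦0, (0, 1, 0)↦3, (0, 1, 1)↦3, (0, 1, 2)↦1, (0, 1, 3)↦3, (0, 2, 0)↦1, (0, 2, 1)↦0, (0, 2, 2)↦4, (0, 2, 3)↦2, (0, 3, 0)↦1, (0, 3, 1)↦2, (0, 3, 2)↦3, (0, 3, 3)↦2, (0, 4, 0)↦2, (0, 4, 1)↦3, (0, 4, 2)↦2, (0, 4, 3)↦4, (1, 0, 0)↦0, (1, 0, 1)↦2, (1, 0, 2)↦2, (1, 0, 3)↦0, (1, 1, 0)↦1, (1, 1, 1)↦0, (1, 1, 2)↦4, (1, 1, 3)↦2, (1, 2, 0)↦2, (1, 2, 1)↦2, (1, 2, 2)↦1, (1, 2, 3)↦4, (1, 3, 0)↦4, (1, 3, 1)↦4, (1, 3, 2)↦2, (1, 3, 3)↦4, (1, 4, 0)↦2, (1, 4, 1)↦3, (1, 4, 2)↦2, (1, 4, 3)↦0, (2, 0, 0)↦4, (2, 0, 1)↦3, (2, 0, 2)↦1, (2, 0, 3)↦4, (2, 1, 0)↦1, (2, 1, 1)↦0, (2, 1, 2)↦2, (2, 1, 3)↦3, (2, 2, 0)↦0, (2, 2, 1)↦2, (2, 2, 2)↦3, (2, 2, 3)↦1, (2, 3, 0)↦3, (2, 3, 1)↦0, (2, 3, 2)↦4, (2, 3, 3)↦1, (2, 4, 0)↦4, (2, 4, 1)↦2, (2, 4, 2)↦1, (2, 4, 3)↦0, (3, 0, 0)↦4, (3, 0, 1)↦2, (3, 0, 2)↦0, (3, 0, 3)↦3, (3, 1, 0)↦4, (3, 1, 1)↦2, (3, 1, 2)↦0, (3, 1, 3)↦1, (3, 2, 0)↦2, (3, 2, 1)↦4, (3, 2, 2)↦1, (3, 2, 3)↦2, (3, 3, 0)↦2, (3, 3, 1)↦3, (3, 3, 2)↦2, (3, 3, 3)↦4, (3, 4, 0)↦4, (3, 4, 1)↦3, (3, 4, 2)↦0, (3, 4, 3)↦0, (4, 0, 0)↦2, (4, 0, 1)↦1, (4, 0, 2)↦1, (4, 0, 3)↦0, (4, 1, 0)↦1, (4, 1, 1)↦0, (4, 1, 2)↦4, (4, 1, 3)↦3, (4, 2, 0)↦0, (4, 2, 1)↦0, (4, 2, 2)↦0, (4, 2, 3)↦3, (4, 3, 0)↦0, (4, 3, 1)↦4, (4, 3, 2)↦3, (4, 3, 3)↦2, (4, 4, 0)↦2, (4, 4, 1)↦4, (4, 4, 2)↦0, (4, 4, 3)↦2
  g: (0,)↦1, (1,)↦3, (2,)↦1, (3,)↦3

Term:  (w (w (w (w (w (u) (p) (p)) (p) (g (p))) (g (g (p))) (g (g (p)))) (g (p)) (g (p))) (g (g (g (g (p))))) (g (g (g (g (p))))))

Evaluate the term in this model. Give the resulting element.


value = 0

  u = 0
  p = 3
  p = 3
  (w (u) (p) (p)) = w(0, 3, 3) = 0
  p = 3
  p = 3
  (g (p)) = g(3,) = 3
  (w (w (u) (p) (p)) (p) (g (p))) = w(0, 3, 3) = 0
  p = 3
  (g (p)) = g(3,) = 3
  (g (g (p))) = g(3,) = 3
  p = 3
  (g (p)) = g(3,) = 3
  (g (g (p))) = g(3,) = 3
  (w (w (w (u) (p) (p)) (p) (g (p))) (g (g (p))) (g (g (p)))) = w(0, 3, 3) = 0
  p = 3
  (g (p)) = g(3,) = 3
  p = 3
  (g (p)) = g(3,) = 3
  (w (w (w (w (u) (p) (p)) (p) (g (p))) (g (g (p))) (g (g (p)))) (g (p)) (g (p))) = w(0, 3, 3) = 0
  p = 3
  (g (p)) = g(3,) = 3
  (g (g (p))) = g(3,) = 3
  (g (g (g (p)))) = g(3,) = 3
  (g (g (g (g (p))))) = g(3,) = 3
  p = 3
  (g (p)) = g(3,) = 3
  (g (g (p))) = g(3,) = 3
  (g (g (g (p)))) = g(3,) = 3
  (g (g (g (g (p))))) = g(3,) = 3
  (w (w (w (w (w (u) (p) (p)) (p) (g (p))) (g (g (p))) (g (g (p)))) (g (p)) (g (p))) (g (g (g (g (p))))) (g (g (g (g (p)))))) = w(0, 3, 3) = 0


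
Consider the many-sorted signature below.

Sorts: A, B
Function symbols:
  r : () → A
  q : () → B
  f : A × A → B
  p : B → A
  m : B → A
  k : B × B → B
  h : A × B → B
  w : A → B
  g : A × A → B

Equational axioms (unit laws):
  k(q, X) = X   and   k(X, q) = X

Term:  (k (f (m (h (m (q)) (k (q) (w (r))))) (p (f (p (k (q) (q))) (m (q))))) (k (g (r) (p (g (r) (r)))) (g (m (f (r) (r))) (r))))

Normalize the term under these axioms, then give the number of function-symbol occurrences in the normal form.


size = 27

1. (k (f (m (h (m (q)) (k (q) (w (r))))) (p (f (p (k (q) (q))) (m (q))))) (k (g (r) (p (g (r) (r)))) (g (m (f (r) (r))) (r))))  →  (k (f (m (h (m (q)) (w (r)))) (p (f (p (k (q) (q))) (m (q))))) (k (g (r) (p (g (r) (r)))) (g (m (f (r) (r))) (r))))
2. (k (f (m (h (m (q)) (w (r)))) (p (f (p (k (q) (q))) (m (q))))) (k (g (r) (p (g (r) (r)))) (g (m (f (r) (r))) (r))))  →  (k (f (m (h (m (q)) (w (r)))) (p (f (p (q)) (m (q))))) (k (g (r) (p (g (r) (r)))) (g (m (f (r) (r))) (r))))
normal form: (k (f (m (h (m (q)) (w (r)))) (p (f (p (q)) (m (q))))) (k (g (r) (p (g (r) (r)))) (g (m (f (r) (r))) (r))))


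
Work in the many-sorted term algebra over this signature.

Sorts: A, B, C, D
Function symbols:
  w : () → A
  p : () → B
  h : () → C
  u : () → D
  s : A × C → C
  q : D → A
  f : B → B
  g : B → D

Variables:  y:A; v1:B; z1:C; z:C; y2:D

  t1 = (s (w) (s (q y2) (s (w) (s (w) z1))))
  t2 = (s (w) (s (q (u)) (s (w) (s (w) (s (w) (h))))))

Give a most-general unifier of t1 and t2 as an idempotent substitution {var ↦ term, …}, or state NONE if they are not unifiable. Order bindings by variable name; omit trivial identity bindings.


{y2 ↦ (u), z1 ↦ (s (w) (h))}
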